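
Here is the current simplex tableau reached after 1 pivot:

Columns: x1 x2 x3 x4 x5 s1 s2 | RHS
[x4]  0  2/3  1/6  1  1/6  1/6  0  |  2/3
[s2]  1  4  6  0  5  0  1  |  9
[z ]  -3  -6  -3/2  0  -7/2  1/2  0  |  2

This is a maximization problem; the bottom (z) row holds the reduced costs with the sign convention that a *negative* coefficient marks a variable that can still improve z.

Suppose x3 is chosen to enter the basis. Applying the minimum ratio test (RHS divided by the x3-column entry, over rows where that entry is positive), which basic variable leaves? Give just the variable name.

Ratios: row 1 (x4): (2/3)/(1/6) = 4; row 2 (s2): 9/6 = 3/2.
Minimum ratio 3/2 is in the s2 row, so s2 leaves.

s2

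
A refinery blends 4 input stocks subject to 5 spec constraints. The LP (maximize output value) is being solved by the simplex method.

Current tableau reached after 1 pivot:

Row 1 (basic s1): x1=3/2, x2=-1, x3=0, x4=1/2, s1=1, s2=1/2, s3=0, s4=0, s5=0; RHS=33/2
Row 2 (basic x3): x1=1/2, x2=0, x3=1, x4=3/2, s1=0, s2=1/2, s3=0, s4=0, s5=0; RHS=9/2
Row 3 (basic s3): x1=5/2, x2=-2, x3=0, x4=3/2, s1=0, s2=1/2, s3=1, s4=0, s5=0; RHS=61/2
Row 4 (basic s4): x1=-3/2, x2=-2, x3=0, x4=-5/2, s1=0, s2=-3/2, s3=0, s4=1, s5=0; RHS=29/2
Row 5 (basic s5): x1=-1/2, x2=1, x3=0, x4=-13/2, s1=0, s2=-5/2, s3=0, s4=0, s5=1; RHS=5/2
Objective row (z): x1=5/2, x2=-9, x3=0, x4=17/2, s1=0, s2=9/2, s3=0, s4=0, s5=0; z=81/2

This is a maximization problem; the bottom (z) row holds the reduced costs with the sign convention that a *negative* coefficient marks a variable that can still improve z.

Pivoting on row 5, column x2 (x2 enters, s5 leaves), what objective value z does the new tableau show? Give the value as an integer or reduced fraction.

Minimum ratio for x2: (5/2)/1 = 5/2.
z changes by −(z-row coeff of x2)·ratio = −(-9)·(5/2) = 45/2.
New z = 81/2 + (45/2) = 63.

63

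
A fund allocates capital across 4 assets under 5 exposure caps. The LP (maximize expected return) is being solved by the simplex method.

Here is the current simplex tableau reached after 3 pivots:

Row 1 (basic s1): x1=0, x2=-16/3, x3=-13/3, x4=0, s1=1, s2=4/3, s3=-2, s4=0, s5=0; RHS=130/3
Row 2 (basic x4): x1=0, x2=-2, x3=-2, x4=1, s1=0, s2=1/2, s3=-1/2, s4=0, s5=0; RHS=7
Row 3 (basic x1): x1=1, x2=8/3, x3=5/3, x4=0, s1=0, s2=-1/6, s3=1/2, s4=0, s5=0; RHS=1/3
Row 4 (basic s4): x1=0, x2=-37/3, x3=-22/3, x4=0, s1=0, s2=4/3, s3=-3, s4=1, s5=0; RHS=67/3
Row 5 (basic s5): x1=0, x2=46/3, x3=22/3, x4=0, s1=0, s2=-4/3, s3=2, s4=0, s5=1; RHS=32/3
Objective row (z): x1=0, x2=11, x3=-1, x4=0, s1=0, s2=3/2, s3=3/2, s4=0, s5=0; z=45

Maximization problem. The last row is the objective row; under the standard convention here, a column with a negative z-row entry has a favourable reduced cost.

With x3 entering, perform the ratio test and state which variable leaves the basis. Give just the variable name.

Ratios: row 1 (s1): entry -13/3 ≤ 0, skip; row 2 (x4): entry -2 ≤ 0, skip; row 3 (x1): (1/3)/(5/3) = 1/5; row 4 (s4): entry -22/3 ≤ 0, skip; row 5 (s5): (32/3)/(22/3) = 16/11.
Minimum ratio 1/5 is in the x1 row, so x1 leaves.

x1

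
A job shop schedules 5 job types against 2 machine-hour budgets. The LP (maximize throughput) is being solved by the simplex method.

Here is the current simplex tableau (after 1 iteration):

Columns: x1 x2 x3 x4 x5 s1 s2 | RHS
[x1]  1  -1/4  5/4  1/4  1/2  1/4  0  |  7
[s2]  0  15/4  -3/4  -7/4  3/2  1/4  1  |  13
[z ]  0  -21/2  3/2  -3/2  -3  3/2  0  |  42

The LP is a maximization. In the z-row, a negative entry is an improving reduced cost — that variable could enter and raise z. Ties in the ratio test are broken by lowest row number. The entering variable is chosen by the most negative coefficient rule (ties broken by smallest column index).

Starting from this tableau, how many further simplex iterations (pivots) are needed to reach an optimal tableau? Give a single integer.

pivot: x2 in, s2 out → z = 392/5
pivot: x4 in, x1 out → z = 456
No improving column remains; optimal.

2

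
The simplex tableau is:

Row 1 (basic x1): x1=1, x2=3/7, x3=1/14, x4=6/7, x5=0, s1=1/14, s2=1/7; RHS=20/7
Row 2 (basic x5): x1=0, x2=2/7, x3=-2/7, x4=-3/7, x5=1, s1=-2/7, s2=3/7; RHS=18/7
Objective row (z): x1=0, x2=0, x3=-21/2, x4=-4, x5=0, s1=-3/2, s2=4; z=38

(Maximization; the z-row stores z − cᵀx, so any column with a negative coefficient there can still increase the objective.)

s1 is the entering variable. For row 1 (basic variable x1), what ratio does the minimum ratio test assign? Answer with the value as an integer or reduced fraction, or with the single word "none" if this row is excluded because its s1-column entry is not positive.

40

Ratio = RHS / (s1 entry) = (20/7) / (1/14) = 40.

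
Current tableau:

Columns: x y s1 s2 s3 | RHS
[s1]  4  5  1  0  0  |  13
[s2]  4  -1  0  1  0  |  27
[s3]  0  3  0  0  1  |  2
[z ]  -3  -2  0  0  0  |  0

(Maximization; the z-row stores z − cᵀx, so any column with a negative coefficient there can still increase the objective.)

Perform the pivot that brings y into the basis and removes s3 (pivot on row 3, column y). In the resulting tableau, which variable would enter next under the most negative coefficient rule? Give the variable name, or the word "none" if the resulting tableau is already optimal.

x

Pivot element 3. New z-row = old z-row − (-2)·(row 3/3).
Updated z-row coefficients: x: -3, y: 0, s1: 0, s2: 0, s3: 2/3.
The most negative is -3 in column x, so x would enter next.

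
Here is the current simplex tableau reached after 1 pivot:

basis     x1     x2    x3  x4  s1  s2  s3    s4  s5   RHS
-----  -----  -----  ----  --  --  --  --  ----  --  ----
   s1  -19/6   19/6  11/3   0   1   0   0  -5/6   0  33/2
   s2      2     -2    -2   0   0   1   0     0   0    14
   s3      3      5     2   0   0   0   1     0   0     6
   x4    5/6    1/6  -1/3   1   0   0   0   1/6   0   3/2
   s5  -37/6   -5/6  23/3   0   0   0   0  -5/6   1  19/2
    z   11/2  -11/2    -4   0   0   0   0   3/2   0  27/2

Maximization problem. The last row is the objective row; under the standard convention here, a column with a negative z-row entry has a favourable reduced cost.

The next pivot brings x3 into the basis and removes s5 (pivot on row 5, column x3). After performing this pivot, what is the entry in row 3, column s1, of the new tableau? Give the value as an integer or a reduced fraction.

Pivot element is row 5, column x3: 23/3.
Normalize row 5: new (row 5, s1) = 0/(23/3) = 0.
row 3 ← row 3 − 2·(new row 5): 0 − 2·0 = 0.

0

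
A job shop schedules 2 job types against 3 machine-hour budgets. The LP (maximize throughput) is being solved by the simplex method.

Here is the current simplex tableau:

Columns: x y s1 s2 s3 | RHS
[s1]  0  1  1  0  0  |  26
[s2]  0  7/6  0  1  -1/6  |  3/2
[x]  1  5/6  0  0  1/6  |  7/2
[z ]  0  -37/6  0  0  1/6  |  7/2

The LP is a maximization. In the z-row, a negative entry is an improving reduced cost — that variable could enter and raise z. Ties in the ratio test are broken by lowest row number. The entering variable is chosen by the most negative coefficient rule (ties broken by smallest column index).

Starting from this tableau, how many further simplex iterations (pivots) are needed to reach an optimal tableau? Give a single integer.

2

pivot: y in, s2 out → z = 80/7
pivot: s3 in, x out → z = 35/2
No improving column remains; optimal.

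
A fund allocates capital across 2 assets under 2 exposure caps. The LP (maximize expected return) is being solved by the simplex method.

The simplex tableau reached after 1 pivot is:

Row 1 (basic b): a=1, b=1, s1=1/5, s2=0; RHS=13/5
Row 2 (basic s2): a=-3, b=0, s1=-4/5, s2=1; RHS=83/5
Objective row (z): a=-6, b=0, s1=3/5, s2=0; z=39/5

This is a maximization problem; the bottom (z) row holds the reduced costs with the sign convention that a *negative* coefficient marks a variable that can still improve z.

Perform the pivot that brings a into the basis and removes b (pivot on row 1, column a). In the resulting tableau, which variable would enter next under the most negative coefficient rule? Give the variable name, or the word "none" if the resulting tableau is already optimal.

none

Pivot element 1. New z-row = old z-row − (-6)·(row 1/1).
Updated z-row coefficients: a: 0, b: 6, s1: 9/5, s2: 0.
No coefficient is strictly negative; the tableau after this pivot is optimal.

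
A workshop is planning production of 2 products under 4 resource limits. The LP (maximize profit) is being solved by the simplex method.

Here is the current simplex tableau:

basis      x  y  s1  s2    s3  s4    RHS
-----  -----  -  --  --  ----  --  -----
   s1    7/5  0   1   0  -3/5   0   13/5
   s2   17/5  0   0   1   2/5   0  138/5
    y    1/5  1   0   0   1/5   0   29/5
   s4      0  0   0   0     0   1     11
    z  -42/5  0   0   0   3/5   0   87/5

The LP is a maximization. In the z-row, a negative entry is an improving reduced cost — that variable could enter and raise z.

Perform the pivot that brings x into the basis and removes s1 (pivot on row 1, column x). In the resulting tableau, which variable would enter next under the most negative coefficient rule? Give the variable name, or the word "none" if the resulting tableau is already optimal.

s3

Pivot element 7/5. New z-row = old z-row − (-42/5)·(row 1/(7/5)).
Updated z-row coefficients: x: 0, y: 0, s1: 6, s2: 0, s3: -3, s4: 0.
The most negative is -3 in column s3, so s3 would enter next.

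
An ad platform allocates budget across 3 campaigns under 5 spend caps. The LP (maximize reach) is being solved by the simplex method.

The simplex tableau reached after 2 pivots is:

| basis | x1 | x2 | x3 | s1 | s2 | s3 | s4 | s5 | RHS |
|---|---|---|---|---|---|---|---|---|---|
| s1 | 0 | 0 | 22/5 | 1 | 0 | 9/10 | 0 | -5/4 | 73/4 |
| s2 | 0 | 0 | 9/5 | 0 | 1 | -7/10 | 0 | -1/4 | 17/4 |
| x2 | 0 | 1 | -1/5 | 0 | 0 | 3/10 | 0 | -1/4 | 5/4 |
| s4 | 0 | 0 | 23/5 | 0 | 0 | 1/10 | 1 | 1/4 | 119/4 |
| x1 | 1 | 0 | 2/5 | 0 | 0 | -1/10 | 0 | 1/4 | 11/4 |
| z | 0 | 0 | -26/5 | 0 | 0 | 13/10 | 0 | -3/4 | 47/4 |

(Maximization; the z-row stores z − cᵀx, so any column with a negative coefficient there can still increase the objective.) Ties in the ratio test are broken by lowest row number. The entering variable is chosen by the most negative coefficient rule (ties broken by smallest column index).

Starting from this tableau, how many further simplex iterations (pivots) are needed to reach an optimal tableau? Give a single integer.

3

pivot: x3 in, s2 out → z = 865/36
pivot: s5 in, x1 out → z = 360/11
pivot: s3 in, s1 out → z = 104/3
No improving column remains; optimal.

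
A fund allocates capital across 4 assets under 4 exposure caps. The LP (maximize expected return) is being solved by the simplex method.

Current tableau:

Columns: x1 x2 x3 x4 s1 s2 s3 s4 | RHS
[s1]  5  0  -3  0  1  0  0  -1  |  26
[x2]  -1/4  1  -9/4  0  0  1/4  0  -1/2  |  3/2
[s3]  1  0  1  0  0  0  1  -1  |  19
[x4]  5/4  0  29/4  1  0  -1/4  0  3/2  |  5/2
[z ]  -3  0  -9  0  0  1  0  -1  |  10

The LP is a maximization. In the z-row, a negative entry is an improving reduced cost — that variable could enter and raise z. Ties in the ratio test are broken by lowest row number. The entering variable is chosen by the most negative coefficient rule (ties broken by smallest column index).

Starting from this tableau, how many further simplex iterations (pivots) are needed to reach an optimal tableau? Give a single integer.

pivot: x3 in, x4 out → z = 380/29
pivot: x1 in, x3 out → z = 16
No improving column remains; optimal.

2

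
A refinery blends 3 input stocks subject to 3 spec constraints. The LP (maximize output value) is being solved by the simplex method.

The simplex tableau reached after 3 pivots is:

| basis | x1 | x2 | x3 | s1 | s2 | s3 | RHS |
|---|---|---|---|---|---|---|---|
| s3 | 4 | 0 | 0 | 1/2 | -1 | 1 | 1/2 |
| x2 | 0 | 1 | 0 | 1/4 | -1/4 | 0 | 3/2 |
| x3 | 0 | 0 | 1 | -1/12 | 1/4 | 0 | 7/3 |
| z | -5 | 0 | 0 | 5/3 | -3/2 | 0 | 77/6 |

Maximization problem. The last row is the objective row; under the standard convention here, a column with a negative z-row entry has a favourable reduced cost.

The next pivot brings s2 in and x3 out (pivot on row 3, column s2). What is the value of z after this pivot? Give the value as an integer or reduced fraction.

161/6

Minimum ratio for s2: (7/3)/(1/4) = 28/3.
z changes by −(z-row coeff of s2)·ratio = −(-3/2)·(28/3) = 14.
New z = 77/6 + 14 = 161/6.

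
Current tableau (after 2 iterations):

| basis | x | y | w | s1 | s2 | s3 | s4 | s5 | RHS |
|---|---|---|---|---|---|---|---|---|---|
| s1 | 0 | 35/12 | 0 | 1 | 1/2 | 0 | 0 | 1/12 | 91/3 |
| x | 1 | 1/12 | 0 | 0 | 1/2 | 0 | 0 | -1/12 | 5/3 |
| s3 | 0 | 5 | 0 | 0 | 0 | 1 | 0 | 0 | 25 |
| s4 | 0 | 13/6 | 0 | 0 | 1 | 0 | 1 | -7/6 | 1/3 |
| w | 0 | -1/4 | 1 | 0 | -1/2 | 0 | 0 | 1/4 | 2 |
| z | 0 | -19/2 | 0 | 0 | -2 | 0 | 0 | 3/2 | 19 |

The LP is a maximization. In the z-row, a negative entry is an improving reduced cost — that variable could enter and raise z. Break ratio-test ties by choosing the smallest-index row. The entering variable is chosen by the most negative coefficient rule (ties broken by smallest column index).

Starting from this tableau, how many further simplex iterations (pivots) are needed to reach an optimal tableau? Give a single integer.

pivot: y in, s4 out → z = 266/13
pivot: s5 in, s3 out → z = 53
pivot: s2 in, x out → z = 169/3
No improving column remains; optimal.

3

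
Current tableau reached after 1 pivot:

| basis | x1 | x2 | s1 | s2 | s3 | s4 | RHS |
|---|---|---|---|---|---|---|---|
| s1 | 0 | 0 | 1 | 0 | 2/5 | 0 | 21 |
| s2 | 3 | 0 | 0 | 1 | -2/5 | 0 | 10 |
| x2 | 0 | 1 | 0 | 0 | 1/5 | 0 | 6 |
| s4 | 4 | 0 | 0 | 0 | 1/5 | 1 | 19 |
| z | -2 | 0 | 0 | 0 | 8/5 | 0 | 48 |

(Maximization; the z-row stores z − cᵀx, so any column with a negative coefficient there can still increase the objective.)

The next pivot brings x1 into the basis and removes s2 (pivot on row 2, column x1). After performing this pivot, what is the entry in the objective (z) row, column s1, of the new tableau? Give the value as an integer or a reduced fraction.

0

Pivot element is row 2, column x1: 3.
Normalize row 2: new (row 2, s1) = 0/3 = 0.
z-row ← z-row − (-2)·(new row 2): 0 − (-2)·0 = 0.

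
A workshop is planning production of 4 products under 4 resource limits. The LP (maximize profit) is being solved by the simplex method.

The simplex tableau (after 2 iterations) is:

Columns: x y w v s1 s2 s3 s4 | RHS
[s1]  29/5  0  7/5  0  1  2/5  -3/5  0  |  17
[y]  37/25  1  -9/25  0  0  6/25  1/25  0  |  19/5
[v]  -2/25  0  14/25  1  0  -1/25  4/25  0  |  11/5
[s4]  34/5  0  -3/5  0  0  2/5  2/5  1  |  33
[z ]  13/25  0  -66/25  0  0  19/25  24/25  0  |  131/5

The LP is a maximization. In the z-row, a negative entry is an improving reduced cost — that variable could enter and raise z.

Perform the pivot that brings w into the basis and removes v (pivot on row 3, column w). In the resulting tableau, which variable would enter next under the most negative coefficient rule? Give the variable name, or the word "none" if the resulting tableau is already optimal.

Pivot element 14/25. New z-row = old z-row − (-66/25)·(row 3/(14/25)).
Updated z-row coefficients: x: 1/7, y: 0, w: 0, v: 33/7, s1: 0, s2: 4/7, s3: 12/7, s4: 0.
No coefficient is strictly negative; the tableau after this pivot is optimal.

none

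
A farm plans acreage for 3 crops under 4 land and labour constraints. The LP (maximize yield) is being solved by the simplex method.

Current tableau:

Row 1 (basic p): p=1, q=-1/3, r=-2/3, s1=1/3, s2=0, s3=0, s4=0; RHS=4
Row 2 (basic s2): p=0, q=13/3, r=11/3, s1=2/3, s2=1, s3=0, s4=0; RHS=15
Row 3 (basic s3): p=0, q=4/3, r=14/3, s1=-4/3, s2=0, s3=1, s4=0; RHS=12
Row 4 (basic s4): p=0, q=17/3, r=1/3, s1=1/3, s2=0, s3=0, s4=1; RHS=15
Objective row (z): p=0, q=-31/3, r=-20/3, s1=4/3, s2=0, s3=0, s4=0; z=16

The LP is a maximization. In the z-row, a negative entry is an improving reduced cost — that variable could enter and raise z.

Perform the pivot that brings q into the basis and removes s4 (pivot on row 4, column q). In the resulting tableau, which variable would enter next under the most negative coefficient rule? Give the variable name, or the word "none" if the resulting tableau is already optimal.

r

Pivot element 17/3. New z-row = old z-row − (-31/3)·(row 4/(17/3)).
Updated z-row coefficients: p: 0, q: 0, r: -103/17, s1: 33/17, s2: 0, s3: 0, s4: 31/17.
The most negative is -103/17 in column r, so r would enter next.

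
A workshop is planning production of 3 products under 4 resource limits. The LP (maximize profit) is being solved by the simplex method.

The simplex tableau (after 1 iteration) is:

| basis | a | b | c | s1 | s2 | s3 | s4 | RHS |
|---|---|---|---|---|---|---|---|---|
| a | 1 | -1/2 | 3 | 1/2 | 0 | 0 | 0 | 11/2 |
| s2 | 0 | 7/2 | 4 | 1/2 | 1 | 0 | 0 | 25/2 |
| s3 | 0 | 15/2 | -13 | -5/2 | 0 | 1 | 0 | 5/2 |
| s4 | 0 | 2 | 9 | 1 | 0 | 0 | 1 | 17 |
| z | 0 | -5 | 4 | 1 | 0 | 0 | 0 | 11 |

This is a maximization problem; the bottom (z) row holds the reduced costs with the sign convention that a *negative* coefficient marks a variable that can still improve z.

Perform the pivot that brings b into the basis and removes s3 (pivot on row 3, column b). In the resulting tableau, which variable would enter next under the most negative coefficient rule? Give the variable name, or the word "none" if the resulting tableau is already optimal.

c

Pivot element 15/2. New z-row = old z-row − (-5)·(row 3/(15/2)).
Updated z-row coefficients: a: 0, b: 0, c: -14/3, s1: -2/3, s2: 0, s3: 2/3, s4: 0.
The most negative is -14/3 in column c, so c would enter next.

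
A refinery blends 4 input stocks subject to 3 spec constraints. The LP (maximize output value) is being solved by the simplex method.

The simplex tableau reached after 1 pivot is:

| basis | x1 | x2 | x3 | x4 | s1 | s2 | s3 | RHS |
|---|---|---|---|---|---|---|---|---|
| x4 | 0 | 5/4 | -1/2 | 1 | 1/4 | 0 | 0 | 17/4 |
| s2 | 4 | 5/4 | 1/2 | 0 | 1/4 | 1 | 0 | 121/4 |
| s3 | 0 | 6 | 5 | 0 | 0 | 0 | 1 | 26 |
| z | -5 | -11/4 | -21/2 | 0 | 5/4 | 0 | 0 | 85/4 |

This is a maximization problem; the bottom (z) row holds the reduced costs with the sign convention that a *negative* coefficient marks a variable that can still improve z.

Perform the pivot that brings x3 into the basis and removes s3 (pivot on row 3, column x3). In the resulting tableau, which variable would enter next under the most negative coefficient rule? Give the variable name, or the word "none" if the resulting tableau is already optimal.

Pivot element 5. New z-row = old z-row − (-21/2)·(row 3/5).
Updated z-row coefficients: x1: -5, x2: 197/20, x3: 0, x4: 0, s1: 5/4, s2: 0, s3: 21/10.
The most negative is -5 in column x1, so x1 would enter next.

x1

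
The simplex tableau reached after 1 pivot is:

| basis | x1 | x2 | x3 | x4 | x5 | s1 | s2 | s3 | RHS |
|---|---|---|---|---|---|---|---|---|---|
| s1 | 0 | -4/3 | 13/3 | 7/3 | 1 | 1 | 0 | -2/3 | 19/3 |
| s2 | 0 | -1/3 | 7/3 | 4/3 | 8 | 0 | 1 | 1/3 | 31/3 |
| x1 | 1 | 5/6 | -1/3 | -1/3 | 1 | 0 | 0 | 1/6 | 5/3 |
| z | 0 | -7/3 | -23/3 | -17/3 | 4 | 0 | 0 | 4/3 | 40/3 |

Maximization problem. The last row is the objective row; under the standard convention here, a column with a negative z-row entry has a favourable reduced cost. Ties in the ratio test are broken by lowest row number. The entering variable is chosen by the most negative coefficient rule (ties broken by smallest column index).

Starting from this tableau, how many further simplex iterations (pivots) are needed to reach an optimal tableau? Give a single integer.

pivot: x3 in, s1 out → z = 319/13
pivot: x2 in, x1 out → z = 729/19
pivot: x4 in, x3 out → z = 51
No improving column remains; optimal.

3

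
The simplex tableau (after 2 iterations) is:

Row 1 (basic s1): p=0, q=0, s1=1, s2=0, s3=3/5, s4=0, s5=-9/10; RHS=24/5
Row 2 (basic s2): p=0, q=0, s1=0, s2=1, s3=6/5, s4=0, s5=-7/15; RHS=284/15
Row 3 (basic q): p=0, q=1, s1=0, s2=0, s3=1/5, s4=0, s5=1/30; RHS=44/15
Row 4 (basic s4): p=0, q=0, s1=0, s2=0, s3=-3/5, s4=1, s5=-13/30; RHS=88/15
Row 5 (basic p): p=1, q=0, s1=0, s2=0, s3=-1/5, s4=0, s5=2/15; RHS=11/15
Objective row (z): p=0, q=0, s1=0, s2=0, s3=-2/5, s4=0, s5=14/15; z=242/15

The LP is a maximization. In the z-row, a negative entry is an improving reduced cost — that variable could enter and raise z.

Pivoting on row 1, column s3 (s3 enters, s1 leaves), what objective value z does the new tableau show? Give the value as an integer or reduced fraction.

58/3

Minimum ratio for s3: (24/5)/(3/5) = 8.
z changes by −(z-row coeff of s3)·ratio = −(-2/5)·8 = 16/5.
New z = 242/15 + (16/5) = 58/3.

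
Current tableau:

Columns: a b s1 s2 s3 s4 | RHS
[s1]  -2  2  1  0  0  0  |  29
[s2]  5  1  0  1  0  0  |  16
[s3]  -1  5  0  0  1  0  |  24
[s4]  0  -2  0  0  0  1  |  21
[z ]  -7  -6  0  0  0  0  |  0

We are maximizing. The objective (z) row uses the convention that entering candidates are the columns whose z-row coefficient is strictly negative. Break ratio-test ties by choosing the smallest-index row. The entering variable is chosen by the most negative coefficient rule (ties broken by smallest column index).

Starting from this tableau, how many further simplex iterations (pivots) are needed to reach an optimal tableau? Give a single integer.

2

pivot: a in, s2 out → z = 112/5
pivot: b in, s3 out → z = 604/13
No improving column remains; optimal.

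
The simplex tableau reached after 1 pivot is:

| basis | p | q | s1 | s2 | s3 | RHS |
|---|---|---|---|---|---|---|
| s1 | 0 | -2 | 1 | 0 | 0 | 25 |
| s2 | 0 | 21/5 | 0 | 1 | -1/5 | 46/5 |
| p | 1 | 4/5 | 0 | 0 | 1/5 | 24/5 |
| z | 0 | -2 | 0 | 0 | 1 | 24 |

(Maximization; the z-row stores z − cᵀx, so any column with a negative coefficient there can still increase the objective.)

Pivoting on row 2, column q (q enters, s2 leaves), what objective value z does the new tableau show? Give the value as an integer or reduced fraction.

Minimum ratio for q: (46/5)/(21/5) = 46/21.
z changes by −(z-row coeff of q)·ratio = −(-2)·(46/21) = 92/21.
New z = 24 + (92/21) = 596/21.

596/21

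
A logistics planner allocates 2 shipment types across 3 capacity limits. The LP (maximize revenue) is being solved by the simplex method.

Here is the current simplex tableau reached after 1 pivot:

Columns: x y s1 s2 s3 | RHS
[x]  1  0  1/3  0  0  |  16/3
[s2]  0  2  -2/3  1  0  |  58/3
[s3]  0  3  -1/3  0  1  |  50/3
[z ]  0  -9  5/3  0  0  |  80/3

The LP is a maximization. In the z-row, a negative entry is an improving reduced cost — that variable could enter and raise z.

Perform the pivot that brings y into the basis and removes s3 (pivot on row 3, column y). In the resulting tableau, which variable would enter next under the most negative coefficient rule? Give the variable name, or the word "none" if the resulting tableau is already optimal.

Pivot element 3. New z-row = old z-row − (-9)·(row 3/3).
Updated z-row coefficients: x: 0, y: 0, s1: 2/3, s2: 0, s3: 3.
No coefficient is strictly negative; the tableau after this pivot is optimal.

none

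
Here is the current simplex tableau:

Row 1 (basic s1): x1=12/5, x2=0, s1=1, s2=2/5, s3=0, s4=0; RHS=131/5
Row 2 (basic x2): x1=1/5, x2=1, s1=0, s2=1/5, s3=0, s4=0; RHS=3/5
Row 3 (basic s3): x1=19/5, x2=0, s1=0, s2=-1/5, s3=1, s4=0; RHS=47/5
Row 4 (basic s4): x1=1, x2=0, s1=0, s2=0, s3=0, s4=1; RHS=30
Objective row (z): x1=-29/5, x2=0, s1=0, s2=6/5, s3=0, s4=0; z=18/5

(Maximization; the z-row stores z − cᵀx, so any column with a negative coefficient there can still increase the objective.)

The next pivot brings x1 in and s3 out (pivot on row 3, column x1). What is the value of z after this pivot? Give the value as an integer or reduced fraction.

341/19

Minimum ratio for x1: (47/5)/(19/5) = 47/19.
z changes by −(z-row coeff of x1)·ratio = −(-29/5)·(47/19) = 1363/95.
New z = 18/5 + (1363/95) = 341/19.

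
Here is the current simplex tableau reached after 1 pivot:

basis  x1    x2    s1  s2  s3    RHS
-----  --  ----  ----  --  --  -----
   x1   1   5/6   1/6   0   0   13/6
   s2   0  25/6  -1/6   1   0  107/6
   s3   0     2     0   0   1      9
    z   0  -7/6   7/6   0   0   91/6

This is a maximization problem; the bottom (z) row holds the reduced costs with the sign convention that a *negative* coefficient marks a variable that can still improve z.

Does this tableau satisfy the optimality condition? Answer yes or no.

Column x2 has objective-row coefficient -7/6, which is negative; an improving pivot exists, so not yet optimal.

no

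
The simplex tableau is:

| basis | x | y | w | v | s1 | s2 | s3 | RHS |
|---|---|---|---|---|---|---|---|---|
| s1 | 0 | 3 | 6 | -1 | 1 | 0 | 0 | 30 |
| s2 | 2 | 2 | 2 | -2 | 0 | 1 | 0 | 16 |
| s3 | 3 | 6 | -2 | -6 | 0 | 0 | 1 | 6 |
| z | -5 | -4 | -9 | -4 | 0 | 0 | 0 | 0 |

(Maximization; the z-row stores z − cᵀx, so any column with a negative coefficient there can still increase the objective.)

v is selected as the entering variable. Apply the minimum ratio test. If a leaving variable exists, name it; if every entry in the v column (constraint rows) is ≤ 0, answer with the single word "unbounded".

unbounded

v-column entries: row 1: -1, row 2: -2, row 3: -6. All ≤ 0, so v can increase without bound; the LP is unbounded in this direction.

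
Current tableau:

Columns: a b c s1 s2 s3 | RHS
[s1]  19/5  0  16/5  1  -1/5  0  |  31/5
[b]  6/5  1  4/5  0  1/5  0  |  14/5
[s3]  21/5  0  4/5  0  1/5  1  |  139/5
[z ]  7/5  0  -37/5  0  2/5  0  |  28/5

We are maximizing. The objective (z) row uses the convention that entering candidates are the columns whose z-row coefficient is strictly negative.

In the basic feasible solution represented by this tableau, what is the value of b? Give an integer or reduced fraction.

14/5

b is basic (row 2); its value is the RHS of that row: 14/5.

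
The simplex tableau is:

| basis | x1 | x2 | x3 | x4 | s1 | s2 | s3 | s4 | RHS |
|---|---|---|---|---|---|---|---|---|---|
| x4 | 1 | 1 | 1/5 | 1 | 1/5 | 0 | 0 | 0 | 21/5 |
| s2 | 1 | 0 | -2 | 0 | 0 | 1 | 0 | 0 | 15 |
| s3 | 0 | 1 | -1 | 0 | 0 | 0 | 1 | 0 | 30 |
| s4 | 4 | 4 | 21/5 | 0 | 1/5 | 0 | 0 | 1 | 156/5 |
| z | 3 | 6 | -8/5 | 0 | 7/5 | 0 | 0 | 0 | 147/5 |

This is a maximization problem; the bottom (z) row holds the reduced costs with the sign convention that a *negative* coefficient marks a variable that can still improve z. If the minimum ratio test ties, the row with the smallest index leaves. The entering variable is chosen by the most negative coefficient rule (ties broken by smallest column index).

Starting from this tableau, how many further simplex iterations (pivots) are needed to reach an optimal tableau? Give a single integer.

pivot: x3 in, s4 out → z = 289/7
No improving column remains; optimal.

1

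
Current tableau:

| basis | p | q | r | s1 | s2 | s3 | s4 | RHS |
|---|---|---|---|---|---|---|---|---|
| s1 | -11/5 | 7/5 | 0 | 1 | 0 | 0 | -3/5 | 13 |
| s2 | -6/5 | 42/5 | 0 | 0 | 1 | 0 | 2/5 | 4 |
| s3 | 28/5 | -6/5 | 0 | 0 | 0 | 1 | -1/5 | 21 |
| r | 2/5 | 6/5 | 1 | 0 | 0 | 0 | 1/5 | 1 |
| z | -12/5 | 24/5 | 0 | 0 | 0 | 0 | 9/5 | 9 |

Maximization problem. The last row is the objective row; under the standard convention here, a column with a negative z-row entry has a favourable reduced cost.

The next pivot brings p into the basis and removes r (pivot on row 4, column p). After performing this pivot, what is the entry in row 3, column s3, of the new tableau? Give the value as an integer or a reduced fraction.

1

Pivot element is row 4, column p: 2/5.
Normalize row 4: new (row 4, s3) = 0/(2/5) = 0.
row 3 ← row 3 − (28/5)·(new row 4): 1 − (28/5)·0 = 1.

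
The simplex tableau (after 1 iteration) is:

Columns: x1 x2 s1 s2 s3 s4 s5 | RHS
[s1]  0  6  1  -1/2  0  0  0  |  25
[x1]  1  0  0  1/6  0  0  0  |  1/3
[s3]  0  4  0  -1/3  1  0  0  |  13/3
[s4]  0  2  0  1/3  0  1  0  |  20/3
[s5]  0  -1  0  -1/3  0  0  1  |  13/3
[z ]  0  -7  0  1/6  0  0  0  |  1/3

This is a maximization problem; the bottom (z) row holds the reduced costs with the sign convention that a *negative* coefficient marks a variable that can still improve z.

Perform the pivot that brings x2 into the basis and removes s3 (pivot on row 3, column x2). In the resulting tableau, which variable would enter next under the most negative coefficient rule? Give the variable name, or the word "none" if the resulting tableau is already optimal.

s2

Pivot element 4. New z-row = old z-row − (-7)·(row 3/4).
Updated z-row coefficients: x1: 0, x2: 0, s1: 0, s2: -5/12, s3: 7/4, s4: 0, s5: 0.
The most negative is -5/12 in column s2, so s2 would enter next.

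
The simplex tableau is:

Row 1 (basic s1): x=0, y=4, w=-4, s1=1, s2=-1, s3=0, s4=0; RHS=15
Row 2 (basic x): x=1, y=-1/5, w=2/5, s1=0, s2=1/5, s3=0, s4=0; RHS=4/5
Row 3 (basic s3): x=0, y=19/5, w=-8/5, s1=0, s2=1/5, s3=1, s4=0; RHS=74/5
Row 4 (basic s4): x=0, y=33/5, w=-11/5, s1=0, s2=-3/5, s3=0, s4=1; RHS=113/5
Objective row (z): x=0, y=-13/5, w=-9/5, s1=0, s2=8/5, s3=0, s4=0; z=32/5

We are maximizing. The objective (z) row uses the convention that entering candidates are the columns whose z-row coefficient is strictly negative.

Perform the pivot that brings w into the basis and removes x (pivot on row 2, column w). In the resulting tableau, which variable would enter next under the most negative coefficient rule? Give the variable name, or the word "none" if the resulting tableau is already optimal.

y

Pivot element 2/5. New z-row = old z-row − (-9/5)·(row 2/(2/5)).
Updated z-row coefficients: x: 9/2, y: -7/2, w: 0, s1: 0, s2: 5/2, s3: 0, s4: 0.
The most negative is -7/2 in column y, so y would enter next.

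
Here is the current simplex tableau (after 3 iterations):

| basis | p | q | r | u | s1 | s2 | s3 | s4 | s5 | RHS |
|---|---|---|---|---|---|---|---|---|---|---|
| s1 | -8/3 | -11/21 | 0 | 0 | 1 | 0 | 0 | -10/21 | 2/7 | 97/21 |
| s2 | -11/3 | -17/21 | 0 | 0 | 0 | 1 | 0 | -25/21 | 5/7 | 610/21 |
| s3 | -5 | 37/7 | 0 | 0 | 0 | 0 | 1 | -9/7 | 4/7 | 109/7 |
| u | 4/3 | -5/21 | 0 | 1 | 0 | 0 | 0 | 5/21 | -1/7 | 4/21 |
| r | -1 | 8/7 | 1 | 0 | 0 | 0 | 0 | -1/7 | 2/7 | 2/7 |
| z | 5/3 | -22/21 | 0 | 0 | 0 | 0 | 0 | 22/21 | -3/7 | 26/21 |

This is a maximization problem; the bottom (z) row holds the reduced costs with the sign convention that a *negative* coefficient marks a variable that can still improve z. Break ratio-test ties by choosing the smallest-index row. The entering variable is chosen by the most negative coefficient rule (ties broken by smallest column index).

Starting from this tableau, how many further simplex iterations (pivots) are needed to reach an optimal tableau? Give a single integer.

2

pivot: q in, r out → z = 3/2
pivot: s5 in, q out → z = 5/3
No improving column remains; optimal.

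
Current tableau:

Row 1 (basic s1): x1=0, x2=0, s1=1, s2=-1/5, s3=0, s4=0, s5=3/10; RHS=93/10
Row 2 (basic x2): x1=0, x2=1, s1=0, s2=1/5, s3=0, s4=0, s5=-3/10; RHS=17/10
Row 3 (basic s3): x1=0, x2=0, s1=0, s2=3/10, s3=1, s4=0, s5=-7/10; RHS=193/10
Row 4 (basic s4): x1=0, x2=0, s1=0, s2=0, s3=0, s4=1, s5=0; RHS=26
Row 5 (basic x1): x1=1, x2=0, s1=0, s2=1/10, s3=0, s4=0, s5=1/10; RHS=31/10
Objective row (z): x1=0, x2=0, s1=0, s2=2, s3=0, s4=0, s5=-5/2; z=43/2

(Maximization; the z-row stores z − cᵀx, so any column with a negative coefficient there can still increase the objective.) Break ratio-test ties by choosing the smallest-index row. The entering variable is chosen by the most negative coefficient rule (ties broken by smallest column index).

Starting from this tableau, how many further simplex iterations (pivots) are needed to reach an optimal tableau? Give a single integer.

1

pivot: s5 in, s1 out → z = 99
No improving column remains; optimal.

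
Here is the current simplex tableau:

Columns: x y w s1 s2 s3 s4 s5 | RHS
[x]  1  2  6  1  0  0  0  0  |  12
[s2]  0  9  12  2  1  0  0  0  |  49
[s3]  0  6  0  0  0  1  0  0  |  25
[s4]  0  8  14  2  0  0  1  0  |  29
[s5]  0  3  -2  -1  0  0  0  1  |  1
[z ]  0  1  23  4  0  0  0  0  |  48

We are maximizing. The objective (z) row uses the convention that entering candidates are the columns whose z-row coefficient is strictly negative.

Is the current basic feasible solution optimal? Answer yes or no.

No objective-row coefficient is strictly negative, so no entering variable exists; the tableau is optimal.

yes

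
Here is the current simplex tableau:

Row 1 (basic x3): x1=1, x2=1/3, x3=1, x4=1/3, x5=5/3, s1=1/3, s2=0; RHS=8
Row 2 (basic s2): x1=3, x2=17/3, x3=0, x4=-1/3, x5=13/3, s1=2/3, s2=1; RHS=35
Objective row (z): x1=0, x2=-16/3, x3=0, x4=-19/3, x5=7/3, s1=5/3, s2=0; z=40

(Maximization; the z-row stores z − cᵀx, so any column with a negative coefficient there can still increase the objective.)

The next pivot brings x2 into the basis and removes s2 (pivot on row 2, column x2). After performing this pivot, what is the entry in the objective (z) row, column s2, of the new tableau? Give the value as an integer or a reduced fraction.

Pivot element is row 2, column x2: 17/3.
Normalize row 2: new (row 2, s2) = 1/(17/3) = 3/17.
z-row ← z-row − (-16/3)·(new row 2): 0 − (-16/3)·(3/17) = 16/17.

16/17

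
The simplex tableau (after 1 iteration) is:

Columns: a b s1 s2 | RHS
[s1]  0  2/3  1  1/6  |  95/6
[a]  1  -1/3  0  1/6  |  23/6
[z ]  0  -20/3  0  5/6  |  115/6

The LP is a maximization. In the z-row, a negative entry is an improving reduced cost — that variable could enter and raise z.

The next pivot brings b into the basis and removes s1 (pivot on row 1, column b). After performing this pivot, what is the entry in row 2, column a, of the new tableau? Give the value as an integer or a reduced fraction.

Pivot element is row 1, column b: 2/3.
Normalize row 1: new (row 1, a) = 0/(2/3) = 0.
row 2 ← row 2 − (-1/3)·(new row 1): 1 − (-1/3)·0 = 1.

1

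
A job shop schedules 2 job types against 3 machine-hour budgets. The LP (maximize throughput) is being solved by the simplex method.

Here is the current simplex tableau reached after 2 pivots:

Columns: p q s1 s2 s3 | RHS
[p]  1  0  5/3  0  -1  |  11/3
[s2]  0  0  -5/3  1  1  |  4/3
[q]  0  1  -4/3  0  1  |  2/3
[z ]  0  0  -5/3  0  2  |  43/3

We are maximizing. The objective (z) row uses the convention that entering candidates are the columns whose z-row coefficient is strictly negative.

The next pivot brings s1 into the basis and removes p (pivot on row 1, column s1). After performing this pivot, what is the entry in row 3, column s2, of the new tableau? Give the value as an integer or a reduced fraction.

0

Pivot element is row 1, column s1: 5/3.
Normalize row 1: new (row 1, s2) = 0/(5/3) = 0.
row 3 ← row 3 − (-4/3)·(new row 1): 0 − (-4/3)·0 = 0.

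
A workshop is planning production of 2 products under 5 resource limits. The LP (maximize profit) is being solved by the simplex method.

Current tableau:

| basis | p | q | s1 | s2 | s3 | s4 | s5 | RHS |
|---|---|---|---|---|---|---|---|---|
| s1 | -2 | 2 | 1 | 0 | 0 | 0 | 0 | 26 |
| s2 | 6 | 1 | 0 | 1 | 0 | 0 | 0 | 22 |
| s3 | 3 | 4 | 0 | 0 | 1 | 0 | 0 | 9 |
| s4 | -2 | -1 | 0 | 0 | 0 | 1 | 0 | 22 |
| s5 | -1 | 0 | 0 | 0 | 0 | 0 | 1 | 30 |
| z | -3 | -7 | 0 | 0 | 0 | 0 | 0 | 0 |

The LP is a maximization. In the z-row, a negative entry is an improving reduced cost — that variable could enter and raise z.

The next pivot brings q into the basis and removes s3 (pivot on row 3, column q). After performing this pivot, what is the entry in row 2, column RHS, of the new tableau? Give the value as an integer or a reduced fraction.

79/4

Pivot element is row 3, column q: 4.
Normalize row 3: new (row 3, RHS) = 9/4 = 9/4.
row 2 ← row 2 − 1·(new row 3): 22 − 1·(9/4) = 79/4.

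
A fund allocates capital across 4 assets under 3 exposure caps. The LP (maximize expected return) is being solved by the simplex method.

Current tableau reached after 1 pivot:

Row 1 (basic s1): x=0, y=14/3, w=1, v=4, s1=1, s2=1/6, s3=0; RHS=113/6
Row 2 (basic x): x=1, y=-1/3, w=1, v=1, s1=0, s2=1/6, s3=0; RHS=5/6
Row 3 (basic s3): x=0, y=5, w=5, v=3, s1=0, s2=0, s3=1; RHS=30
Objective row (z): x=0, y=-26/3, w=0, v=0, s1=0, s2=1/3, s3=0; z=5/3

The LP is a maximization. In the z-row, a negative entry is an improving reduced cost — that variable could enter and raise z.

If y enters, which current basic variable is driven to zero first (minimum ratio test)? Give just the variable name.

Ratios: row 1 (s1): (113/6)/(14/3) = 113/28; row 2 (x): entry -1/3 ≤ 0, skip; row 3 (s3): 30/5 = 6.
Minimum ratio 113/28 is in the s1 row, so s1 leaves.

s1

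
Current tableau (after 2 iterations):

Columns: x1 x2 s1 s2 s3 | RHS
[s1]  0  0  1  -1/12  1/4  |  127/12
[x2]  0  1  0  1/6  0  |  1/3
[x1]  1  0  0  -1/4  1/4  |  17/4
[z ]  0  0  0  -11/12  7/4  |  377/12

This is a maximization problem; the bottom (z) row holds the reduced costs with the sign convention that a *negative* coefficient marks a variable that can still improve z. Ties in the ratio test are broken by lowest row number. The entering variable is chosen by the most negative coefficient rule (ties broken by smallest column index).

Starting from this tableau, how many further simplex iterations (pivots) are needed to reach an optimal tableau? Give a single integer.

pivot: s2 in, x2 out → z = 133/4
No improving column remains; optimal.

1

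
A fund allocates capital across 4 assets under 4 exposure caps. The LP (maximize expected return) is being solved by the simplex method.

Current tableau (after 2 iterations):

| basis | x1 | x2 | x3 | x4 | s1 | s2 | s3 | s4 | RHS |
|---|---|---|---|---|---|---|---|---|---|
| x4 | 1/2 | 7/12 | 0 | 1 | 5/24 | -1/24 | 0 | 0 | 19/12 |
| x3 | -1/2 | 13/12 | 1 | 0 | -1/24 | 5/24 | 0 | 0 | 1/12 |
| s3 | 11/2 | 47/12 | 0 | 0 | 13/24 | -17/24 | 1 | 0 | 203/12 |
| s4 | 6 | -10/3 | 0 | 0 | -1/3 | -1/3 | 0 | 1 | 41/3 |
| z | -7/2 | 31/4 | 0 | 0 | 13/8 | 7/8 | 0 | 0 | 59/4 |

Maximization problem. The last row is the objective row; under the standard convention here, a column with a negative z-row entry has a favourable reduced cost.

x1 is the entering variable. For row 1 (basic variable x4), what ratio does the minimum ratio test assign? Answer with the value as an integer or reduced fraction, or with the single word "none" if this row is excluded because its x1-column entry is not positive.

19/6

Ratio = RHS / (x1 entry) = (19/12) / (1/2) = 19/6.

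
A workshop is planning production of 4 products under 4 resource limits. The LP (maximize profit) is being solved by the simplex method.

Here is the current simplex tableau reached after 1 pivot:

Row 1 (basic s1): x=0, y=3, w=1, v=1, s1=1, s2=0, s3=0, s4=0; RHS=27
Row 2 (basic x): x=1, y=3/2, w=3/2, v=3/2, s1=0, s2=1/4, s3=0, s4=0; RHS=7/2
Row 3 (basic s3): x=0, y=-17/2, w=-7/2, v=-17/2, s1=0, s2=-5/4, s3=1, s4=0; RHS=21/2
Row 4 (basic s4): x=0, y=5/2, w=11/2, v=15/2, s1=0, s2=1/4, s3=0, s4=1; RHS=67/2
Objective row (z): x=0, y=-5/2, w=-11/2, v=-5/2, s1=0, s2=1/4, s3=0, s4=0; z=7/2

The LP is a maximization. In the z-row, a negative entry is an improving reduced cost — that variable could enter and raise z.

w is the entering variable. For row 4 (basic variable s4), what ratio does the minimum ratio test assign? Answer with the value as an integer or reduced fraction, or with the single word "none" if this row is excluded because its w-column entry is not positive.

67/11

Ratio = RHS / (w entry) = (67/2) / (11/2) = 67/11.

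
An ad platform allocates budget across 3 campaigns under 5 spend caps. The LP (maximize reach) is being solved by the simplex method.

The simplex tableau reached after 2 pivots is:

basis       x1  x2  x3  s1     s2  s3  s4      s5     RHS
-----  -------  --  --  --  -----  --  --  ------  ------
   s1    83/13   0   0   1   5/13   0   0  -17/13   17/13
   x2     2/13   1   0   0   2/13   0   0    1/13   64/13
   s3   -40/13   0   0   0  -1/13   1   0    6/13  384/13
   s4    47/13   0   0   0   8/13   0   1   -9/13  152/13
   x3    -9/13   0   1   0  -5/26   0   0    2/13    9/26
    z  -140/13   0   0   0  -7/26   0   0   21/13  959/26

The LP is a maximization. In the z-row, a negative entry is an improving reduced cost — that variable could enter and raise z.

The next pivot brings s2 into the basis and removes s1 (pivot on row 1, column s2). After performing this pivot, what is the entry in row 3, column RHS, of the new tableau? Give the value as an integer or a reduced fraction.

Pivot element is row 1, column s2: 5/13.
Normalize row 1: new (row 1, RHS) = (17/13)/(5/13) = 17/5.
row 3 ← row 3 − (-1/13)·(new row 1): 384/13 − (-1/13)·(17/5) = 149/5.

149/5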